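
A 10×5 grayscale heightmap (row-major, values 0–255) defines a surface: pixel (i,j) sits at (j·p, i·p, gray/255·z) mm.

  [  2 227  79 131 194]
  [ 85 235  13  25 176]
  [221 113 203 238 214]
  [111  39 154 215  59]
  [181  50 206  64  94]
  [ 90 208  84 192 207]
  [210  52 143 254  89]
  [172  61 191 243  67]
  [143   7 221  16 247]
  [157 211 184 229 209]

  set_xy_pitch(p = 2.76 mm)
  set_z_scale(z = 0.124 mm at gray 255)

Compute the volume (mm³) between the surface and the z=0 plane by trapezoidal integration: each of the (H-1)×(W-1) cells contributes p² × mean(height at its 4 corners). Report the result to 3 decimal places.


height_mm = gray/255 × 0.124; cell vol = 2.76² × mean(4 corners)
unit = 2.76² × 0.124 / (4×255) = 0.000926061 mm³ per gray-sum
row 0: Σ corner-gray over 4 cells = 1877  → 1.7382
row 1: Σ corner-gray over 4 cells = 2350  → 2.1762
row 2: Σ corner-gray over 4 cells = 2529  → 2.3420
row 3: Σ corner-gray over 4 cells = 1901  → 1.7604
row 4: Σ corner-gray over 4 cells = 2180  → 2.0188
row 5: Σ corner-gray over 4 cells = 2462  → 2.2800
row 6: Σ corner-gray over 4 cells = 2426  → 2.2466
row 7: Σ corner-gray over 4 cells = 2107  → 1.9512
row 8: Σ corner-gray over 4 cells = 2492  → 2.3077
Σ rows: total corner-gray = 20324  → 18.8213 mm³

18.821


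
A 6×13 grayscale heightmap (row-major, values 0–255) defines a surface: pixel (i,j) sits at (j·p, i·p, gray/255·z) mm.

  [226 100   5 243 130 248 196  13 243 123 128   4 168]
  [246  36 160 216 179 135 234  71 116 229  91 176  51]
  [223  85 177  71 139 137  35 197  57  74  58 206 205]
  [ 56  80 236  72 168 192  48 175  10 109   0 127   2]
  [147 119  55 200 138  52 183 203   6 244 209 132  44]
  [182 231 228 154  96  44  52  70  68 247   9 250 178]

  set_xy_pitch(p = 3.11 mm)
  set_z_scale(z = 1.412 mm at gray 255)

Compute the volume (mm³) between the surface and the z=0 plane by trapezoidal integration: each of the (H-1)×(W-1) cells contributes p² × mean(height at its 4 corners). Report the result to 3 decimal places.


height_mm = gray/255 × 1.412; cell vol = 3.11² × mean(4 corners)
unit = 3.11² × 1.412 / (4×255) = 0.0133892 mm³ per gray-sum
row 0: Σ corner-gray over 12 cells = 6843  → 91.6224
row 1: Σ corner-gray over 12 cells = 6483  → 86.8023
row 2: Σ corner-gray over 12 cells = 5392  → 72.1947
row 3: Σ corner-gray over 12 cells = 5765  → 77.1889
row 4: Σ corner-gray over 12 cells = 6531  → 87.4450
Σ rows: total corner-gray = 31014  → 415.2533 mm³

415.253


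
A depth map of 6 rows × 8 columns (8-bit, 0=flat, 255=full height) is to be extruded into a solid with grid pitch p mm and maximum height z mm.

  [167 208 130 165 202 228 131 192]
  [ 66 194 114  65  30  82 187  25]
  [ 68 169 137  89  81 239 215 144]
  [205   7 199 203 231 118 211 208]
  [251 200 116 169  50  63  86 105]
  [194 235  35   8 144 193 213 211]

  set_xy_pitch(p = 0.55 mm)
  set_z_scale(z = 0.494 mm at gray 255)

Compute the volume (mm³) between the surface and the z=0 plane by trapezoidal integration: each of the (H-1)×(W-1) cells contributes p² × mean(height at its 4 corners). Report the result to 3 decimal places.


height_mm = gray/255 × 0.494; cell vol = 0.55² × mean(4 corners)
unit = 0.55² × 0.494 / (4×255) = 0.000146505 mm³ per gray-sum
row 0: Σ corner-gray over 7 cells = 3922  → 0.5746
row 1: Σ corner-gray over 7 cells = 3507  → 0.5138
row 2: Σ corner-gray over 7 cells = 4423  → 0.6480
row 3: Σ corner-gray over 7 cells = 4075  → 0.5970
row 4: Σ corner-gray over 7 cells = 3785  → 0.5545
Σ rows: total corner-gray = 19712  → 2.8879 mm³

2.888


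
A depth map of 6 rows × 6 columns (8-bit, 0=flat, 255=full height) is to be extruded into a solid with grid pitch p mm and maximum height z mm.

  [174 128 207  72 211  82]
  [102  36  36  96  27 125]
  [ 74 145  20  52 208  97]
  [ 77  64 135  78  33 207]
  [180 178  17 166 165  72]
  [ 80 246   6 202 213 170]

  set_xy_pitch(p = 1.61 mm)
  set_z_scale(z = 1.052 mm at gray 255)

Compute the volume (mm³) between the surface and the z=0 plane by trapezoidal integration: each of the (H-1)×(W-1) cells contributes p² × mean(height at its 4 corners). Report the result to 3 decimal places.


height_mm = gray/255 × 1.052; cell vol = 1.61² × mean(4 corners)
unit = 1.61² × 1.052 / (4×255) = 0.00267342 mm³ per gray-sum
row 0: Σ corner-gray over 5 cells = 2109  → 5.6382
row 1: Σ corner-gray over 5 cells = 1638  → 4.3791
row 2: Σ corner-gray over 5 cells = 1925  → 5.1463
row 3: Σ corner-gray over 5 cells = 2208  → 5.9029
row 4: Σ corner-gray over 5 cells = 2888  → 7.7208
Σ rows: total corner-gray = 10768  → 28.7874 mm³

28.787


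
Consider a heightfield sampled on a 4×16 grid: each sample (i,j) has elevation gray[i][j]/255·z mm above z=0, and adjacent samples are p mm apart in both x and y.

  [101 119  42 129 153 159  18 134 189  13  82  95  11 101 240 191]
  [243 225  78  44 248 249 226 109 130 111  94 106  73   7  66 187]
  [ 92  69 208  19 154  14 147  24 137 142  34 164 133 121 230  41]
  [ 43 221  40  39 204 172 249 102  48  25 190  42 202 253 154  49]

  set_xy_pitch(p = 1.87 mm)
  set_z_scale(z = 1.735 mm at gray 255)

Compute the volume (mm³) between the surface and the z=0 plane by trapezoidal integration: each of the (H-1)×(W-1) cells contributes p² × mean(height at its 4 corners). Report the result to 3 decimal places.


129.729

height_mm = gray/255 × 1.735; cell vol = 1.87² × mean(4 corners)
unit = 1.87² × 1.735 / (4×255) = 0.00594816 mm³ per gray-sum
row 0: Σ corner-gray over 15 cells = 7224  → 42.9695
row 1: Σ corner-gray over 15 cells = 7287  → 43.3442
row 2: Σ corner-gray over 15 cells = 7299  → 43.4156
Σ rows: total corner-gray = 21810  → 129.7293 mm³


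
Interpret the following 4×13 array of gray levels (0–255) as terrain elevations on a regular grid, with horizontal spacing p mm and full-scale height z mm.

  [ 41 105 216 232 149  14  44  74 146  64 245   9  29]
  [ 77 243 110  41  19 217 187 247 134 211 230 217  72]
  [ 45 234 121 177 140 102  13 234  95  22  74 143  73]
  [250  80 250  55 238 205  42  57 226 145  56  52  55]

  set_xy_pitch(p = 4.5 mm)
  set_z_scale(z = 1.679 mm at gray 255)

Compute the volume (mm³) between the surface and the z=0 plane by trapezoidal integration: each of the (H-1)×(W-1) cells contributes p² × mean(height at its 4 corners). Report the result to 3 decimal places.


638.695

height_mm = gray/255 × 1.679; cell vol = 4.5² × mean(4 corners)
unit = 4.5² × 1.679 / (4×255) = 0.0333331 mm³ per gray-sum
row 0: Σ corner-gray over 12 cells = 6527  → 217.5651
row 1: Σ corner-gray over 12 cells = 6689  → 222.9650
row 2: Σ corner-gray over 12 cells = 5945  → 198.1652
Σ rows: total corner-gray = 19161  → 638.6953 mm³


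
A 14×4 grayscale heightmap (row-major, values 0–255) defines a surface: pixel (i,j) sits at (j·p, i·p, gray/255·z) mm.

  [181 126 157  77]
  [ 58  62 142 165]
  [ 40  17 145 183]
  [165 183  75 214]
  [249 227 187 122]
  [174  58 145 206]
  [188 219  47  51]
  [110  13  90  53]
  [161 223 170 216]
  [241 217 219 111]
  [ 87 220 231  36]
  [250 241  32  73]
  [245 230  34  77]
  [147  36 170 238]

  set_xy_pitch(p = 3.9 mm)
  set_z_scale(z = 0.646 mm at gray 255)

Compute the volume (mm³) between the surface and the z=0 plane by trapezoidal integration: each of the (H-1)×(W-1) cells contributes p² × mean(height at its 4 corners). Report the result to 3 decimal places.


214.614

height_mm = gray/255 × 0.646; cell vol = 3.9² × mean(4 corners)
unit = 3.9² × 0.646 / (4×255) = 0.009633 mm³ per gray-sum
row 0: Σ corner-gray over 3 cells = 1455  → 14.0160
row 1: Σ corner-gray over 3 cells = 1178  → 11.3477
row 2: Σ corner-gray over 3 cells = 1442  → 13.8908
row 3: Σ corner-gray over 3 cells = 2094  → 20.1715
row 4: Σ corner-gray over 3 cells = 1985  → 19.1215
row 5: Σ corner-gray over 3 cells = 1557  → 14.9986
row 6: Σ corner-gray over 3 cells = 1140  → 10.9816
row 7: Σ corner-gray over 3 cells = 1532  → 14.7578
row 8: Σ corner-gray over 3 cells = 2387  → 22.9940
row 9: Σ corner-gray over 3 cells = 2249  → 21.6646
row 10: Σ corner-gray over 3 cells = 1894  → 18.2449
row 11: Σ corner-gray over 3 cells = 1719  → 16.5591
row 12: Σ corner-gray over 3 cells = 1647  → 15.8656
Σ rows: total corner-gray = 22279  → 214.6136 mm³


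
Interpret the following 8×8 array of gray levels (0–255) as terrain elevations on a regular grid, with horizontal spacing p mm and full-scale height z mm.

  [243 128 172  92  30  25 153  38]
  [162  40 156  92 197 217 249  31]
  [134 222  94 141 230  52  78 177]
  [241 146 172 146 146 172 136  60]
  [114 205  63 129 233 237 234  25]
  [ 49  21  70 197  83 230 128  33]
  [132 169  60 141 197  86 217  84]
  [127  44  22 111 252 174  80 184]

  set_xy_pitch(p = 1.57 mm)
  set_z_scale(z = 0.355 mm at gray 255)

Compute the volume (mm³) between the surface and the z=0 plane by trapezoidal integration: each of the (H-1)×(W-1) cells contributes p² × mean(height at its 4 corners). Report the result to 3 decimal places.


height_mm = gray/255 × 0.355; cell vol = 1.57² × mean(4 corners)
unit = 1.57² × 0.355 / (4×255) = 0.000857882 mm³ per gray-sum
row 0: Σ corner-gray over 7 cells = 3576  → 3.0678
row 1: Σ corner-gray over 7 cells = 4040  → 3.4658
row 2: Σ corner-gray over 7 cells = 4082  → 3.5019
row 3: Σ corner-gray over 7 cells = 4478  → 3.8416
row 4: Σ corner-gray over 7 cells = 3881  → 3.3294
row 5: Σ corner-gray over 7 cells = 3496  → 2.9992
row 6: Σ corner-gray over 7 cells = 3633  → 3.1167
Σ rows: total corner-gray = 27186  → 23.3224 mm³

23.322


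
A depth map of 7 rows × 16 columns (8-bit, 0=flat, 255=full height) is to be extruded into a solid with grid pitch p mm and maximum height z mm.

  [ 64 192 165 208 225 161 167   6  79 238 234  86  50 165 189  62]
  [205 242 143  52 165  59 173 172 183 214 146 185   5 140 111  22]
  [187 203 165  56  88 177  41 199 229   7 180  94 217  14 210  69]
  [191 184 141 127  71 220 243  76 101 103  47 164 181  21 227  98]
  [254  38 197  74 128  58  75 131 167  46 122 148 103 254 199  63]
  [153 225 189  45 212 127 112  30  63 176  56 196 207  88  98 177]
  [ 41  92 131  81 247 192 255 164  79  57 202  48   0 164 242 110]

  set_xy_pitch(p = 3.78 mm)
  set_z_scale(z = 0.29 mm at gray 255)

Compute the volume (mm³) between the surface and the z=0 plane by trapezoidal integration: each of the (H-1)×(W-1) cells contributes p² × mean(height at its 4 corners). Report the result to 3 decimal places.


height_mm = gray/255 × 0.29; cell vol = 3.78² × mean(4 corners)
unit = 3.78² × 0.29 / (4×255) = 0.00406239 mm³ per gray-sum
row 0: Σ corner-gray over 15 cells = 8663  → 35.1925
row 1: Σ corner-gray over 15 cells = 8223  → 33.4050
row 2: Σ corner-gray over 15 cells = 8117  → 32.9744
row 3: Σ corner-gray over 15 cells = 7898  → 32.0847
row 4: Σ corner-gray over 15 cells = 7775  → 31.5851
row 5: Σ corner-gray over 15 cells = 8037  → 32.6494
Σ rows: total corner-gray = 48713  → 197.8911 mm³

197.891


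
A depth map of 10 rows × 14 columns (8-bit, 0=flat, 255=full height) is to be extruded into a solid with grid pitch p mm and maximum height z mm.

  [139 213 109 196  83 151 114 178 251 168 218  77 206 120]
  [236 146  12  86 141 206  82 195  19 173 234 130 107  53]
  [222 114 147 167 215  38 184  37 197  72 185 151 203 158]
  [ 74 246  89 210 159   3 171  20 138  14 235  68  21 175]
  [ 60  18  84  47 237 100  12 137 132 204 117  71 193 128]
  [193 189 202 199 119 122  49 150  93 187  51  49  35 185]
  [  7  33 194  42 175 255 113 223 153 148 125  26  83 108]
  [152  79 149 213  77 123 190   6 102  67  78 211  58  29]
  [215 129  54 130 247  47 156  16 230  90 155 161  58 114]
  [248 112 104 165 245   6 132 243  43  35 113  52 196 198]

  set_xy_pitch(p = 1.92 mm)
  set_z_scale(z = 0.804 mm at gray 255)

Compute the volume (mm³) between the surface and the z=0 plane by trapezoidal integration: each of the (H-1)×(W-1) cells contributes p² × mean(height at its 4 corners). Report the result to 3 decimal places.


height_mm = gray/255 × 0.804; cell vol = 1.92² × mean(4 corners)
unit = 1.92² × 0.804 / (4×255) = 0.00290575 mm³ per gray-sum
row 0: Σ corner-gray over 13 cells = 7538  → 21.9035
row 1: Σ corner-gray over 13 cells = 7151  → 20.7790
row 2: Σ corner-gray over 13 cells = 6797  → 19.7504
row 3: Σ corner-gray over 13 cells = 5889  → 17.1120
row 4: Σ corner-gray over 13 cells = 6160  → 17.8994
row 5: Σ corner-gray over 13 cells = 6523  → 18.9542
row 6: Σ corner-gray over 13 cells = 6142  → 17.8471
row 7: Σ corner-gray over 13 cells = 6162  → 17.9052
row 8: Σ corner-gray over 13 cells = 6613  → 19.2157
Σ rows: total corner-gray = 58975  → 171.3666 mm³

171.367


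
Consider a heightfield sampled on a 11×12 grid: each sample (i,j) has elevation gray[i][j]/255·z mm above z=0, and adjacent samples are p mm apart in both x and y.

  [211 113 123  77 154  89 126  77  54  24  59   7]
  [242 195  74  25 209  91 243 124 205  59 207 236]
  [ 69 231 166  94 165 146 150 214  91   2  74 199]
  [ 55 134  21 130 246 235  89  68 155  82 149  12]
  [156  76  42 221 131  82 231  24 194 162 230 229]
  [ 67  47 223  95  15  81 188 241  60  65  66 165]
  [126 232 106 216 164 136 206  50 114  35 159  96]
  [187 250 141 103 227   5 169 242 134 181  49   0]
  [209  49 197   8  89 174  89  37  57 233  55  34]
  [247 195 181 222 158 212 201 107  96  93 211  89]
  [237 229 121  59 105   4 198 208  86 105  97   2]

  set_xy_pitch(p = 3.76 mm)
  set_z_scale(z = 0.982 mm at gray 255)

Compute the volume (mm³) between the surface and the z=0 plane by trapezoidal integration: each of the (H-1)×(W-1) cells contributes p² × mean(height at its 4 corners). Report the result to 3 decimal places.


789.882

height_mm = gray/255 × 0.982; cell vol = 3.76² × mean(4 corners)
unit = 3.76² × 0.982 / (4×255) = 0.0136109 mm³ per gray-sum
row 0: Σ corner-gray over 11 cells = 5352  → 72.8456
row 1: Σ corner-gray over 11 cells = 6276  → 85.4220
row 2: Σ corner-gray over 11 cells = 5619  → 76.4797
row 3: Σ corner-gray over 11 cells = 5856  → 79.7055
row 4: Σ corner-gray over 11 cells = 5565  → 75.7447
row 5: Σ corner-gray over 11 cells = 5452  → 74.2067
row 6: Σ corner-gray over 11 cells = 6247  → 85.0273
row 7: Σ corner-gray over 11 cells = 5408  → 73.6078
row 8: Σ corner-gray over 11 cells = 5907  → 80.3996
row 9: Σ corner-gray over 11 cells = 6351  → 86.4429
Σ rows: total corner-gray = 58033  → 789.8817 mm³


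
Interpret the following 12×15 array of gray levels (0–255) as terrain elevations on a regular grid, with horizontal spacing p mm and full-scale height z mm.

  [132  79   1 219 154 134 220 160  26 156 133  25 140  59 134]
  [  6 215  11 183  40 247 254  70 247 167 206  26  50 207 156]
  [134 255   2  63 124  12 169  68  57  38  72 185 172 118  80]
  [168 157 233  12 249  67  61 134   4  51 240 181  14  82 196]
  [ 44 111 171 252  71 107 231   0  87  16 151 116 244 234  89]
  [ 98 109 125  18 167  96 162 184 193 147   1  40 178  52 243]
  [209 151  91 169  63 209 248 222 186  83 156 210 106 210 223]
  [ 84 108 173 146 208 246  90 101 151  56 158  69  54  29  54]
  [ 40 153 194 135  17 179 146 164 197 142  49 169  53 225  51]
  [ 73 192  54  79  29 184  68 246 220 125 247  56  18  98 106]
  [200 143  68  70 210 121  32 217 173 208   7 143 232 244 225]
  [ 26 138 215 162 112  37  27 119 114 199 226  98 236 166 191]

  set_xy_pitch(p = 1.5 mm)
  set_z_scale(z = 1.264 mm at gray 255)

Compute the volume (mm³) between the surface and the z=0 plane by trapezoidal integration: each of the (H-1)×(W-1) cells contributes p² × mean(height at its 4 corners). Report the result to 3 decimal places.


height_mm = gray/255 × 1.264; cell vol = 1.5² × mean(4 corners)
unit = 1.5² × 1.264 / (4×255) = 0.00278824 mm³ per gray-sum
row 0: Σ corner-gray over 14 cells = 7286  → 20.3151
row 1: Σ corner-gray over 14 cells = 6892  → 19.2165
row 2: Σ corner-gray over 14 cells = 6218  → 17.3372
row 3: Σ corner-gray over 14 cells = 7049  → 19.6543
row 4: Σ corner-gray over 14 cells = 7000  → 19.5176
row 5: Σ corner-gray over 14 cells = 7925  → 22.0968
row 6: Σ corner-gray over 14 cells = 7956  → 22.1832
row 7: Σ corner-gray over 14 cells = 7053  → 19.6654
row 8: Σ corner-gray over 14 cells = 7148  → 19.9303
row 9: Σ corner-gray over 14 cells = 7572  → 21.1125
row 10: Σ corner-gray over 14 cells = 8076  → 22.5178
Σ rows: total corner-gray = 80175  → 223.5468 mm³

223.547


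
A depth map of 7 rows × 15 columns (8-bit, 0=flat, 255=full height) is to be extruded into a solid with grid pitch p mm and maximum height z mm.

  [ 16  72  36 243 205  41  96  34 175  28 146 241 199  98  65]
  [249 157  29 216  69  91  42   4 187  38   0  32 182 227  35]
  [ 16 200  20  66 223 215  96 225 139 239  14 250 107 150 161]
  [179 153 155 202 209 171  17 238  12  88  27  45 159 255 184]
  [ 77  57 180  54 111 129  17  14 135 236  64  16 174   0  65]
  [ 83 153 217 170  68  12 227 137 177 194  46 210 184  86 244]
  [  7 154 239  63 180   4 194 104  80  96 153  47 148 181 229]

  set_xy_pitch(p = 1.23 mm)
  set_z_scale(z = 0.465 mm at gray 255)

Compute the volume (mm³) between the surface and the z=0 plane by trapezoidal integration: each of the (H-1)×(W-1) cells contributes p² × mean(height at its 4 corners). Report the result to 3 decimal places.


height_mm = gray/255 × 0.465; cell vol = 1.23² × mean(4 corners)
unit = 1.23² × 0.465 / (4×255) = 0.000689704 mm³ per gray-sum
row 0: Σ corner-gray over 14 cells = 6141  → 4.2355
row 1: Σ corner-gray over 14 cells = 6897  → 4.7569
row 2: Σ corner-gray over 14 cells = 7890  → 5.4418
row 3: Σ corner-gray over 14 cells = 6341  → 4.3734
row 4: Σ corner-gray over 14 cells = 6605  → 4.5555
row 5: Σ corner-gray over 14 cells = 7611  → 5.2493
Σ rows: total corner-gray = 41485  → 28.6124 mm³

28.612


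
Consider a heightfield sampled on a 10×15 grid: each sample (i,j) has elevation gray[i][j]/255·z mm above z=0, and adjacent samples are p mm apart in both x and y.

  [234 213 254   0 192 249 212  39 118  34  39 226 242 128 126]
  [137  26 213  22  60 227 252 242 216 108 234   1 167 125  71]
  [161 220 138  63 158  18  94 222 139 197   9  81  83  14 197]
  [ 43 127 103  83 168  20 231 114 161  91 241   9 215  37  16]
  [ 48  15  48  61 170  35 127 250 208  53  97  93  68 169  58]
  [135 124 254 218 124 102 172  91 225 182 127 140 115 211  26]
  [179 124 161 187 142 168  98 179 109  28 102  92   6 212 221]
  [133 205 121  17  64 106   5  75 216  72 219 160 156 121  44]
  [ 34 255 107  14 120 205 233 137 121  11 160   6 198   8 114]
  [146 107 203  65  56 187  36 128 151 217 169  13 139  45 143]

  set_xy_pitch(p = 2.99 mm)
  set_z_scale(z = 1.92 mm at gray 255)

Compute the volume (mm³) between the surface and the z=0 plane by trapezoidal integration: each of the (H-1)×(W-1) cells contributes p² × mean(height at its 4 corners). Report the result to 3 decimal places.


height_mm = gray/255 × 1.92; cell vol = 2.99² × mean(4 corners)
unit = 2.99² × 1.92 / (4×255) = 0.0168284 mm³ per gray-sum
row 0: Σ corner-gray over 14 cells = 8246  → 138.7672
row 1: Σ corner-gray over 14 cells = 7224  → 121.5685
row 2: Σ corner-gray over 14 cells = 6489  → 109.1996
row 3: Σ corner-gray over 14 cells = 6153  → 103.5453
row 4: Σ corner-gray over 14 cells = 7225  → 121.5854
row 5: Σ corner-gray over 14 cells = 7947  → 133.7355
row 6: Σ corner-gray over 14 cells = 6867  → 115.5608
row 7: Σ corner-gray over 14 cells = 6549  → 110.2093
row 8: Σ corner-gray over 14 cells = 6619  → 111.3873
Σ rows: total corner-gray = 63319  → 1065.5589 mm³

1065.559


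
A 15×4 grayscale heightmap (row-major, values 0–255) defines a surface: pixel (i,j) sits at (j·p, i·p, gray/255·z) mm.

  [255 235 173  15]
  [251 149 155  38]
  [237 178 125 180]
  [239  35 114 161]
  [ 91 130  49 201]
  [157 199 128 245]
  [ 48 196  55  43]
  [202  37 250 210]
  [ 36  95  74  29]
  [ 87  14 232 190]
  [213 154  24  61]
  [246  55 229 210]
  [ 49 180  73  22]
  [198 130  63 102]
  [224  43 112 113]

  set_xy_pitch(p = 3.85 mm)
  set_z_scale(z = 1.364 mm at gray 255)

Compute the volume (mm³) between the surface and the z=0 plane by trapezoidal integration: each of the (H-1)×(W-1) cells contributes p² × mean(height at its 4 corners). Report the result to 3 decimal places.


430.463

height_mm = gray/255 × 1.364; cell vol = 3.85² × mean(4 corners)
unit = 3.85² × 1.364 / (4×255) = 0.0198215 mm³ per gray-sum
row 0: Σ corner-gray over 3 cells = 1983  → 39.3060
row 1: Σ corner-gray over 3 cells = 1920  → 38.0572
row 2: Σ corner-gray over 3 cells = 1721  → 34.1127
row 3: Σ corner-gray over 3 cells = 1348  → 26.7193
row 4: Σ corner-gray over 3 cells = 1706  → 33.8154
row 5: Σ corner-gray over 3 cells = 1649  → 32.6856
row 6: Σ corner-gray over 3 cells = 1579  → 31.2981
row 7: Σ corner-gray over 3 cells = 1389  → 27.5320
row 8: Σ corner-gray over 3 cells = 1172  → 23.2308
row 9: Σ corner-gray over 3 cells = 1399  → 27.7302
row 10: Σ corner-gray over 3 cells = 1654  → 32.7847
row 11: Σ corner-gray over 3 cells = 1601  → 31.7342
row 12: Σ corner-gray over 3 cells = 1263  → 25.0345
row 13: Σ corner-gray over 3 cells = 1333  → 26.4220
Σ rows: total corner-gray = 21717  → 430.4627 mm³


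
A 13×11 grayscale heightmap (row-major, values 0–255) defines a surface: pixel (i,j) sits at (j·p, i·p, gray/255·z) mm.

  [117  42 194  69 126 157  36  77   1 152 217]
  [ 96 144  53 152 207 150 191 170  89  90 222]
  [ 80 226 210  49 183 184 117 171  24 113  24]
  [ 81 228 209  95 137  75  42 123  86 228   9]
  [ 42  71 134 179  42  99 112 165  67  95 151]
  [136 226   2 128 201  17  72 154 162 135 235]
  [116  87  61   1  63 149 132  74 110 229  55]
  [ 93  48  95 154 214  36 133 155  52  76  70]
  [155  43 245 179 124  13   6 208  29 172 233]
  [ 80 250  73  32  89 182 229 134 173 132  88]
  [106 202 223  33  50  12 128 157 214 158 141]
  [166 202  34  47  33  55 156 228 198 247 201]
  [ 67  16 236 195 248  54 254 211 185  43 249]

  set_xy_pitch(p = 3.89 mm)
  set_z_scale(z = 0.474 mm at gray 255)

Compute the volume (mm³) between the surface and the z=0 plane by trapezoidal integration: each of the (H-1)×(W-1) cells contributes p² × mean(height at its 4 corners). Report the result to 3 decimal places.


420.976

height_mm = gray/255 × 0.474; cell vol = 3.89² × mean(4 corners)
unit = 3.89² × 0.474 / (4×255) = 0.00703198 mm³ per gray-sum
row 0: Σ corner-gray over 10 cells = 4852  → 34.1191
row 1: Σ corner-gray over 10 cells = 5468  → 38.4508
row 2: Σ corner-gray over 10 cells = 5194  → 36.5241
row 3: Σ corner-gray over 10 cells = 4657  → 32.7479
row 4: Σ corner-gray over 10 cells = 4686  → 32.9518
row 5: Σ corner-gray over 10 cells = 4548  → 31.9814
row 6: Σ corner-gray over 10 cells = 4072  → 28.6342
row 7: Σ corner-gray over 10 cells = 4515  → 31.7494
row 8: Σ corner-gray over 10 cells = 5182  → 36.4397
row 9: Σ corner-gray over 10 cells = 5357  → 37.6703
row 10: Σ corner-gray over 10 cells = 5368  → 37.7476
row 11: Σ corner-gray over 10 cells = 5967  → 41.9598
Σ rows: total corner-gray = 59866  → 420.9763 mm³


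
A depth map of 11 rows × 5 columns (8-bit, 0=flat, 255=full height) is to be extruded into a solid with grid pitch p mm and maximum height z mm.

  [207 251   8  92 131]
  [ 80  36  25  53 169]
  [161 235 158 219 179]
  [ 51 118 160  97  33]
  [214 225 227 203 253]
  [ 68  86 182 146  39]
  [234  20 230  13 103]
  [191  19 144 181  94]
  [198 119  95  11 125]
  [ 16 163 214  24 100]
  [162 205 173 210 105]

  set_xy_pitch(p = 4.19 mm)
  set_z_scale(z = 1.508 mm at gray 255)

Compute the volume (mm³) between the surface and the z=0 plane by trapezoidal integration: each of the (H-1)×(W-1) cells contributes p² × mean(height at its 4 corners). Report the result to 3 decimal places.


537.564

height_mm = gray/255 × 1.508; cell vol = 4.19² × mean(4 corners)
unit = 4.19² × 1.508 / (4×255) = 0.0259555 mm³ per gray-sum
row 0: Σ corner-gray over 4 cells = 1517  → 39.3745
row 1: Σ corner-gray over 4 cells = 2041  → 52.9752
row 2: Σ corner-gray over 4 cells = 2398  → 62.2413
row 3: Σ corner-gray over 4 cells = 2611  → 67.7698
row 4: Σ corner-gray over 4 cells = 2712  → 70.3913
row 5: Σ corner-gray over 4 cells = 1798  → 46.6680
row 6: Σ corner-gray over 4 cells = 1836  → 47.6543
row 7: Σ corner-gray over 4 cells = 1746  → 45.3183
row 8: Σ corner-gray over 4 cells = 1691  → 43.8907
row 9: Σ corner-gray over 4 cells = 2361  → 61.2809
Σ rows: total corner-gray = 20711  → 537.5641 mm³


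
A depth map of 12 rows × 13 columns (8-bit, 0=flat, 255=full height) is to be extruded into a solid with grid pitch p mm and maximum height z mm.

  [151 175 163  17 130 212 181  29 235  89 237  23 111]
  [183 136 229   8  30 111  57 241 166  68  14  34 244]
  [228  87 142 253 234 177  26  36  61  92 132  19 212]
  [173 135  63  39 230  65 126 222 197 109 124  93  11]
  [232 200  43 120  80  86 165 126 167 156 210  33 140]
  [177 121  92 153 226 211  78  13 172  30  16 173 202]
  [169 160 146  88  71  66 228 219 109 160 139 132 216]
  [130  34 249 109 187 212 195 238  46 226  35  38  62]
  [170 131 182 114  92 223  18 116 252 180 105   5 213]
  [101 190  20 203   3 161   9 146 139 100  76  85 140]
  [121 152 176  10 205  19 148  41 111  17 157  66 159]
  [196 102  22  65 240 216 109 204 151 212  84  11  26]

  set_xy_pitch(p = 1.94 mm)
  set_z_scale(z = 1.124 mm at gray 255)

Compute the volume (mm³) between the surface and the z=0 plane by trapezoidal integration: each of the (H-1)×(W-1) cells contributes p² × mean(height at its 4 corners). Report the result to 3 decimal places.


height_mm = gray/255 × 1.124; cell vol = 1.94² × mean(4 corners)
unit = 1.94² × 1.124 / (4×255) = 0.00414734 mm³ per gray-sum
row 0: Σ corner-gray over 12 cells = 5859  → 24.2993
row 1: Σ corner-gray over 12 cells = 5573  → 23.1131
row 2: Σ corner-gray over 12 cells = 5948  → 24.6684
row 3: Σ corner-gray over 12 cells = 6134  → 25.4398
row 4: Σ corner-gray over 12 cells = 6093  → 25.2697
row 5: Σ corner-gray over 12 cells = 6370  → 26.4186
row 6: Σ corner-gray over 12 cells = 6751  → 27.9987
row 7: Σ corner-gray over 12 cells = 6549  → 27.1609
row 8: Σ corner-gray over 12 cells = 5724  → 23.7394
row 9: Σ corner-gray over 12 cells = 4989  → 20.6911
row 10: Σ corner-gray over 12 cells = 5538  → 22.9680
Σ rows: total corner-gray = 65528  → 271.7669 mm³

271.767


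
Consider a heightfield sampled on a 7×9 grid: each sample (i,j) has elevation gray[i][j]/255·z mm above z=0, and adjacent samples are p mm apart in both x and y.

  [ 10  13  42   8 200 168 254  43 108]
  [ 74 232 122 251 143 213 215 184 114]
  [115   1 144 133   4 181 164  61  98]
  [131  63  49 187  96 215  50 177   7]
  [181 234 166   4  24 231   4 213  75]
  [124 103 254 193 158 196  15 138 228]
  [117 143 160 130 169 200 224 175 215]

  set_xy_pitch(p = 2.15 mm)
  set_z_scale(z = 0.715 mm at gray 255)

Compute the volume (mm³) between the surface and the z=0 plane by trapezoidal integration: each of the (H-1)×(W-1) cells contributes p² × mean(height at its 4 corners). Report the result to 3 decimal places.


height_mm = gray/255 × 0.715; cell vol = 2.15² × mean(4 corners)
unit = 2.15² × 0.715 / (4×255) = 0.00324028 mm³ per gray-sum
row 0: Σ corner-gray over 8 cells = 4482  → 14.5229
row 1: Σ corner-gray over 8 cells = 4497  → 14.5715
row 2: Σ corner-gray over 8 cells = 3401  → 11.0202
row 3: Σ corner-gray over 8 cells = 3820  → 12.3779
row 4: Σ corner-gray over 8 cells = 4474  → 14.4970
row 5: Σ corner-gray over 8 cells = 5200  → 16.8495
Σ rows: total corner-gray = 25874  → 83.8391 mm³

83.839


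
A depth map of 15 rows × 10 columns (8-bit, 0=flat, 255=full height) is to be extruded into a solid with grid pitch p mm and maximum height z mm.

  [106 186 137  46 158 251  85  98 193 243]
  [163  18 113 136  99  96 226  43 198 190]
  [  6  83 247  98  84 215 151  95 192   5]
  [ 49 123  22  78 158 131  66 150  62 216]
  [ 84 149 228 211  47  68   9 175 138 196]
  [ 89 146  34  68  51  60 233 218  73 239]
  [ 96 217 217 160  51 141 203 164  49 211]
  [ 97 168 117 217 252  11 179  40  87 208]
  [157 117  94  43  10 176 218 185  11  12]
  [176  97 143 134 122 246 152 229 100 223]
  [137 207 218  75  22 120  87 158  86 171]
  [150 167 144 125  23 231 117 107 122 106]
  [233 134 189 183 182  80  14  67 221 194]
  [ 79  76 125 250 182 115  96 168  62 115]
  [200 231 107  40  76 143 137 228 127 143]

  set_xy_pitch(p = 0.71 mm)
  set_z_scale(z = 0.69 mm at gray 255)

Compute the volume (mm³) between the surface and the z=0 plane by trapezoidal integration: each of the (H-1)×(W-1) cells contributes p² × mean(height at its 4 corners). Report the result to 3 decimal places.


22.357

height_mm = gray/255 × 0.69; cell vol = 0.71² × mean(4 corners)
unit = 0.71² × 0.69 / (4×255) = 0.000341009 mm³ per gray-sum
row 0: Σ corner-gray over 9 cells = 4868  → 1.6600
row 1: Σ corner-gray over 9 cells = 4552  → 1.5523
row 2: Σ corner-gray over 9 cells = 4186  → 1.4275
row 3: Σ corner-gray over 9 cells = 4175  → 1.4237
row 4: Σ corner-gray over 9 cells = 4424  → 1.5086
row 5: Σ corner-gray over 9 cells = 4805  → 1.6385
row 6: Σ corner-gray over 9 cells = 5158  → 1.7589
row 7: Σ corner-gray over 9 cells = 4324  → 1.4745
row 8: Σ corner-gray over 9 cells = 4722  → 1.6102
row 9: Σ corner-gray over 9 cells = 5099  → 1.7388
row 10: Σ corner-gray over 9 cells = 4582  → 1.5625
row 11: Σ corner-gray over 9 cells = 4895  → 1.6692
row 12: Σ corner-gray over 9 cells = 4909  → 1.6740
row 13: Σ corner-gray over 9 cells = 4863  → 1.6583
Σ rows: total corner-gray = 65562  → 22.3572 mm³


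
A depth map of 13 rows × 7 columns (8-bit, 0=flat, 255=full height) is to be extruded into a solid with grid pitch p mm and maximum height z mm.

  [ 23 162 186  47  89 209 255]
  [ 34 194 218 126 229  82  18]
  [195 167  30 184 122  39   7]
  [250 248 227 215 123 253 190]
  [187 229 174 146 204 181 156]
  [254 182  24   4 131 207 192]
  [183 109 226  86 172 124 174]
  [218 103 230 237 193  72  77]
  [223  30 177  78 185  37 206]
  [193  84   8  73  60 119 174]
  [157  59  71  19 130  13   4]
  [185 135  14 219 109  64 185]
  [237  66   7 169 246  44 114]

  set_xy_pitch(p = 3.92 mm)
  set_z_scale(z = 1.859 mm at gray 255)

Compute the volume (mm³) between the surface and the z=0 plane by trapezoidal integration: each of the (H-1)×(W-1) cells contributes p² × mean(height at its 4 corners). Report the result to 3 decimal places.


1083.917

height_mm = gray/255 × 1.859; cell vol = 3.92² × mean(4 corners)
unit = 3.92² × 1.859 / (4×255) = 0.028006 mm³ per gray-sum
row 0: Σ corner-gray over 6 cells = 3414  → 95.6125
row 1: Σ corner-gray over 6 cells = 3036  → 85.0263
row 2: Σ corner-gray over 6 cells = 3858  → 108.0472
row 3: Σ corner-gray over 6 cells = 4783  → 133.9528
row 4: Σ corner-gray over 6 cells = 3753  → 105.1066
row 5: Σ corner-gray over 6 cells = 3333  → 93.3441
row 6: Σ corner-gray over 6 cells = 3756  → 105.1906
row 7: Σ corner-gray over 6 cells = 3408  → 95.4445
row 8: Σ corner-gray over 6 cells = 2498  → 69.9590
row 9: Σ corner-gray over 6 cells = 1800  → 50.4108
row 10: Σ corner-gray over 6 cells = 2197  → 61.5292
row 11: Σ corner-gray over 6 cells = 2867  → 80.2933
Σ rows: total corner-gray = 38703  → 1083.9169 mm³


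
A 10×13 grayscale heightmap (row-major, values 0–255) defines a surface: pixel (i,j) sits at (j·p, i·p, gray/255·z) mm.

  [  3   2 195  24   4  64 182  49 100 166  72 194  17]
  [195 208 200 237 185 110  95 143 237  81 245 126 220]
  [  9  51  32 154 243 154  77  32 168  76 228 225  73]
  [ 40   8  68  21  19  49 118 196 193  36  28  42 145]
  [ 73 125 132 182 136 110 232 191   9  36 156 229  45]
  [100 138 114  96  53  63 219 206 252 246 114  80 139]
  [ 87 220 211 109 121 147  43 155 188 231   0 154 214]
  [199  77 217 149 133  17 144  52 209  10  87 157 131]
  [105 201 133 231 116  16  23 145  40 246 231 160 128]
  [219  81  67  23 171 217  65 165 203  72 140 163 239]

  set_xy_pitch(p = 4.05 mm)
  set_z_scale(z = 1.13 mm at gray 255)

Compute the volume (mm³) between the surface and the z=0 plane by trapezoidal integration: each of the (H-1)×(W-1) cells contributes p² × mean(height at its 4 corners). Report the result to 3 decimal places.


height_mm = gray/255 × 1.13; cell vol = 4.05² × mean(4 corners)
unit = 4.05² × 1.13 / (4×255) = 0.0181714 mm³ per gray-sum
row 0: Σ corner-gray over 12 cells = 6273  → 113.9892
row 1: Σ corner-gray over 12 cells = 7111  → 129.2168
row 2: Σ corner-gray over 12 cells = 4703  → 85.4601
row 3: Σ corner-gray over 12 cells = 4935  → 89.6758
row 4: Σ corner-gray over 12 cells = 6595  → 119.8404
row 5: Σ corner-gray over 12 cells = 6860  → 124.6558
row 6: Σ corner-gray over 12 cells = 6293  → 114.3526
row 7: Σ corner-gray over 12 cells = 6151  → 111.7723
row 8: Σ corner-gray over 12 cells = 6509  → 118.2776
Σ rows: total corner-gray = 55430  → 1007.2405 mm³

1007.241


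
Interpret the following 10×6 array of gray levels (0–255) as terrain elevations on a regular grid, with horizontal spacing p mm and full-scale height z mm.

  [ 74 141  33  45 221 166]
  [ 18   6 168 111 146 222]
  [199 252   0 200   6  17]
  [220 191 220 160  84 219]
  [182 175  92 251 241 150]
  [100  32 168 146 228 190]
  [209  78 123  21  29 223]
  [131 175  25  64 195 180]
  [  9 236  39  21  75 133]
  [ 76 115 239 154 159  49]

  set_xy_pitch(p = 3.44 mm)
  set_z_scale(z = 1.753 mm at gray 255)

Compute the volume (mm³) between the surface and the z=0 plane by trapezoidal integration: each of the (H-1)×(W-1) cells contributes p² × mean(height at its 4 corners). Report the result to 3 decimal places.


472.136

height_mm = gray/255 × 1.753; cell vol = 3.44² × mean(4 corners)
unit = 3.44² × 1.753 / (4×255) = 0.0203375 mm³ per gray-sum
row 0: Σ corner-gray over 5 cells = 2222  → 45.1900
row 1: Σ corner-gray over 5 cells = 2234  → 45.4341
row 2: Σ corner-gray over 5 cells = 2881  → 58.5925
row 3: Σ corner-gray over 5 cells = 3599  → 73.1948
row 4: Σ corner-gray over 5 cells = 3288  → 66.8699
row 5: Σ corner-gray over 5 cells = 2372  → 48.2407
row 6: Σ corner-gray over 5 cells = 2163  → 43.9901
row 7: Σ corner-gray over 5 cells = 2113  → 42.9732
row 8: Σ corner-gray over 5 cells = 2343  → 47.6509
Σ rows: total corner-gray = 23215  → 472.1362 mm³


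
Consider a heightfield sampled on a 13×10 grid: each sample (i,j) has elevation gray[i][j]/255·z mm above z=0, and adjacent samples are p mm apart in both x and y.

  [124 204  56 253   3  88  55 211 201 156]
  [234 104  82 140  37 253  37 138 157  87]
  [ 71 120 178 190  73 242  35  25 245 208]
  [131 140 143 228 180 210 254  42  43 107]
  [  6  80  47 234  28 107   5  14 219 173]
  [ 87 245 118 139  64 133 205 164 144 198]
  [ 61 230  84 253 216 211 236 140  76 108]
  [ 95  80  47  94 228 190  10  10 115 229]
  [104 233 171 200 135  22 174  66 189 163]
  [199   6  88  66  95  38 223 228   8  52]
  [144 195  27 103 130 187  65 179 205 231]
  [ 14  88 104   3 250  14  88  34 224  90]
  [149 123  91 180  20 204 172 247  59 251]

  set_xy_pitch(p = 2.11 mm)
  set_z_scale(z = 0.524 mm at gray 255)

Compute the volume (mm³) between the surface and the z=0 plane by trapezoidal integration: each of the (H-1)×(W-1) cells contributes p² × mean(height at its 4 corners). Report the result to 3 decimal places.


height_mm = gray/255 × 0.524; cell vol = 2.11² × mean(4 corners)
unit = 2.11² × 0.524 / (4×255) = 0.00228716 mm³ per gray-sum
row 0: Σ corner-gray over 9 cells = 4639  → 10.6101
row 1: Σ corner-gray over 9 cells = 4712  → 10.7771
row 2: Σ corner-gray over 9 cells = 5213  → 11.9230
row 3: Σ corner-gray over 9 cells = 4365  → 9.9834
row 4: Σ corner-gray over 9 cells = 4356  → 9.9629
row 5: Σ corner-gray over 9 cells = 5770  → 13.1969
row 6: Σ corner-gray over 9 cells = 4933  → 11.2825
row 7: Σ corner-gray over 9 cells = 4519  → 10.3357
row 8: Σ corner-gray over 9 cells = 4402  → 10.0681
row 9: Σ corner-gray over 9 cells = 4312  → 9.8622
row 10: Σ corner-gray over 9 cells = 4271  → 9.7684
row 11: Σ corner-gray over 9 cells = 4306  → 9.8485
Σ rows: total corner-gray = 55798  → 127.6188 mm³

127.619


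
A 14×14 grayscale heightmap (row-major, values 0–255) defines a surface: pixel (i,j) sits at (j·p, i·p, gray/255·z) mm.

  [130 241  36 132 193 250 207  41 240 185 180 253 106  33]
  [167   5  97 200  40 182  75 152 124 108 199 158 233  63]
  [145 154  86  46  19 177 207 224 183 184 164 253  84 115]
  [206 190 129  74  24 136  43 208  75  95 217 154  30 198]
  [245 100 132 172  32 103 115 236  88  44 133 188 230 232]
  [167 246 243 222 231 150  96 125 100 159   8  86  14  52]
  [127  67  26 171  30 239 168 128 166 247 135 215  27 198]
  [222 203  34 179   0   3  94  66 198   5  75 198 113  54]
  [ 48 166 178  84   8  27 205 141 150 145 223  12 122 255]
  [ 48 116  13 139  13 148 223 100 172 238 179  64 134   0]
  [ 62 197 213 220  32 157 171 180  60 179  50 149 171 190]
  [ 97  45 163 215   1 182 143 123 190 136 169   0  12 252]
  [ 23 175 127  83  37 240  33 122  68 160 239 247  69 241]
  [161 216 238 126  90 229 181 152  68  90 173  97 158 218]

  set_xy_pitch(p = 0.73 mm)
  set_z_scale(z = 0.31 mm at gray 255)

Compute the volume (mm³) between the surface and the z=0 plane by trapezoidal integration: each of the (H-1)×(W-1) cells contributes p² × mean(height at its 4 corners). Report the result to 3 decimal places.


height_mm = gray/255 × 0.31; cell vol = 0.73² × mean(4 corners)
unit = 0.73² × 0.31 / (4×255) = 0.00016196 mm³ per gray-sum
row 0: Σ corner-gray over 13 cells = 7667  → 1.2417
row 1: Σ corner-gray over 13 cells = 7198  → 1.1658
row 2: Σ corner-gray over 13 cells = 6976  → 1.1298
row 3: Σ corner-gray over 13 cells = 6777  → 1.0976
row 4: Σ corner-gray over 13 cells = 7202  → 1.1664
row 5: Σ corner-gray over 13 cells = 7142  → 1.1567
row 6: Σ corner-gray over 13 cells = 6175  → 1.0001
row 7: Σ corner-gray over 13 cells = 5837  → 0.9454
row 8: Σ corner-gray over 13 cells = 6351  → 1.0286
row 9: Σ corner-gray over 13 cells = 6936  → 1.1234
row 10: Σ corner-gray over 13 cells = 6917  → 1.1203
row 11: Σ corner-gray over 13 cells = 6571  → 1.0642
row 12: Σ corner-gray over 13 cells = 7479  → 1.2113
Σ rows: total corner-gray = 89228  → 14.4513 mm³

14.451


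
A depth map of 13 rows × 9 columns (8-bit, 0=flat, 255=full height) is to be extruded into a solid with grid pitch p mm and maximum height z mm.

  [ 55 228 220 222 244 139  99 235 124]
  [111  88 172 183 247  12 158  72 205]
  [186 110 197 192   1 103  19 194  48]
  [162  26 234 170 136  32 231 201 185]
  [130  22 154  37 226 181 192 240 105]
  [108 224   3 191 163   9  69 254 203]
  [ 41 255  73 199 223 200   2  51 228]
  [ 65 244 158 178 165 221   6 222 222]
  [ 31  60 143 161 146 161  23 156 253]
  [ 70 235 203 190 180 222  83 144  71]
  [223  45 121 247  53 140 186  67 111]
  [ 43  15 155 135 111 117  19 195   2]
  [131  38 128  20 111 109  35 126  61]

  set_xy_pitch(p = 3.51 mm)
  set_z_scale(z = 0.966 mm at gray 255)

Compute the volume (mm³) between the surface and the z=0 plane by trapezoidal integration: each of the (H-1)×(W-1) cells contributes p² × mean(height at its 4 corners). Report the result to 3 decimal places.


height_mm = gray/255 × 0.966; cell vol = 3.51² × mean(4 corners)
unit = 3.51² × 0.966 / (4×255) = 0.0116679 mm³ per gray-sum
row 0: Σ corner-gray over 8 cells = 5133  → 59.8911
row 1: Σ corner-gray over 8 cells = 4046  → 47.2082
row 2: Σ corner-gray over 8 cells = 4273  → 49.8568
row 3: Σ corner-gray over 8 cells = 4746  → 55.3757
row 4: Σ corner-gray over 8 cells = 4476  → 52.2253
row 5: Σ corner-gray over 8 cells = 4412  → 51.4786
row 6: Σ corner-gray over 8 cells = 4950  → 57.7559
row 7: Σ corner-gray over 8 cells = 4659  → 54.3606
row 8: Σ corner-gray over 8 cells = 4639  → 54.1272
row 9: Σ corner-gray over 8 cells = 4707  → 54.9206
row 10: Σ corner-gray over 8 cells = 3591  → 41.8993
row 11: Σ corner-gray over 8 cells = 2865  → 33.4284
Σ rows: total corner-gray = 52497  → 612.5276 mm³

612.528
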